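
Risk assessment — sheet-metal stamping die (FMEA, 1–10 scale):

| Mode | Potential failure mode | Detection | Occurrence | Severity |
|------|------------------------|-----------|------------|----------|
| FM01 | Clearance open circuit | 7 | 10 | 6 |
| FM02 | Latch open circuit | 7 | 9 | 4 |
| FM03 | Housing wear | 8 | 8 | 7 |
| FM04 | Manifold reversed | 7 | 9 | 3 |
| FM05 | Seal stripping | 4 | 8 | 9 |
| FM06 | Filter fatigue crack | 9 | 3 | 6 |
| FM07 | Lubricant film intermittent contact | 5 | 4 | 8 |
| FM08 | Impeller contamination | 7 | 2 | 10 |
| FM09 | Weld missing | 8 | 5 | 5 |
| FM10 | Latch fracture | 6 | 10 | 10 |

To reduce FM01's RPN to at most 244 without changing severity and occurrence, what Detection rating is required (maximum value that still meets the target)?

4

FM01: S=6, O=10, D=7 → current RPN = 420.
Fixed product = 60. Need 60 × D ≤ 244, so D ≤ 244/60 = 4.07.
Maximum integer Detection rating = 4 (gives RPN 240; D=5 would give 300 > 244).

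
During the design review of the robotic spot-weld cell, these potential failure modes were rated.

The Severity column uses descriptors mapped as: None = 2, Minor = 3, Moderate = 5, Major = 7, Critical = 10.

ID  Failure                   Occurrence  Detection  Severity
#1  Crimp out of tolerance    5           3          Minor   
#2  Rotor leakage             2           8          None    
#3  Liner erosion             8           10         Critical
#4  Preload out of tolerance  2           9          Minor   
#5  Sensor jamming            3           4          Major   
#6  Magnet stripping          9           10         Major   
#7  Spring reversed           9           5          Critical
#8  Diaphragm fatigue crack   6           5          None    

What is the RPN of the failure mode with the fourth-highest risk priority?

RPN = Severity × Occurrence × Detection:
  #1: 3 × 5 × 3 = 45
  #2: 2 × 2 × 8 = 32
  #3: 10 × 8 × 10 = 800
  #4: 3 × 2 × 9 = 54
  #5: 7 × 3 × 4 = 84
  #6: 7 × 9 × 10 = 630
  #7: 10 × 9 × 5 = 450
  #8: 2 × 6 × 5 = 60
Sorted descending: 800, 630, 450, 84, 60, 54, 45, 32.
The fourth-highest RPN is 84 (#5).

84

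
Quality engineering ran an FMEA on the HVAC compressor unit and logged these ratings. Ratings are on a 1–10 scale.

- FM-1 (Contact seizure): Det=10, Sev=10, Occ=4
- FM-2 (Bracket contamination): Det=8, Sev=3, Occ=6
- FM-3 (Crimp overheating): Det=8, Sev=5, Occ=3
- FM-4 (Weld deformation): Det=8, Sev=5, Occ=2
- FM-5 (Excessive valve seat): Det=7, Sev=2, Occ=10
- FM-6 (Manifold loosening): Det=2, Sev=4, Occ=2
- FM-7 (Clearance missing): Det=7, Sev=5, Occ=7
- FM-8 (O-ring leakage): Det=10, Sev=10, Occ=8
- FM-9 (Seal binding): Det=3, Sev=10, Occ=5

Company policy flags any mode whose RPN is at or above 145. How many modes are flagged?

4

RPN = Severity × Occurrence × Detection:
  FM-1: 10 × 4 × 10 = 400
  FM-2: 3 × 6 × 8 = 144
  FM-3: 5 × 3 × 8 = 120
  FM-4: 5 × 2 × 8 = 80
  FM-5: 2 × 10 × 7 = 140
  FM-6: 4 × 2 × 2 = 16
  FM-7: 5 × 7 × 7 = 245
  FM-8: 10 × 8 × 10 = 800
  FM-9: 10 × 5 × 3 = 150
Modes with RPN ≥ 145: FM-1 (400), FM-7 (245), FM-8 (800), FM-9 (150) → 4.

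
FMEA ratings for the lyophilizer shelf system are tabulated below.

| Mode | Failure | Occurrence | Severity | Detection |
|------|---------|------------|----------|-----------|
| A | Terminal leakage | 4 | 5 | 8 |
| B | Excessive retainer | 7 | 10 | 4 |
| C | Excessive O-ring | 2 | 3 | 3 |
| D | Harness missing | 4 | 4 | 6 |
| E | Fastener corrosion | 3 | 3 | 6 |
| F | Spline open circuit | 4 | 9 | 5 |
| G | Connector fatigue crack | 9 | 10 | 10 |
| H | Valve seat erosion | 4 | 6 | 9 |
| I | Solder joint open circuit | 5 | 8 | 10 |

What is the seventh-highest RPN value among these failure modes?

RPN = Severity × Occurrence × Detection:
  A: 5 × 4 × 8 = 160
  B: 10 × 7 × 4 = 280
  C: 3 × 2 × 3 = 18
  D: 4 × 4 × 6 = 96
  E: 3 × 3 × 6 = 54
  F: 9 × 4 × 5 = 180
  G: 10 × 9 × 10 = 900
  H: 6 × 4 × 9 = 216
  I: 8 × 5 × 10 = 400
Sorted descending: 900, 400, 280, 216, 180, 160, 96, 54, 18.
The seventh-highest RPN is 96 (D).

96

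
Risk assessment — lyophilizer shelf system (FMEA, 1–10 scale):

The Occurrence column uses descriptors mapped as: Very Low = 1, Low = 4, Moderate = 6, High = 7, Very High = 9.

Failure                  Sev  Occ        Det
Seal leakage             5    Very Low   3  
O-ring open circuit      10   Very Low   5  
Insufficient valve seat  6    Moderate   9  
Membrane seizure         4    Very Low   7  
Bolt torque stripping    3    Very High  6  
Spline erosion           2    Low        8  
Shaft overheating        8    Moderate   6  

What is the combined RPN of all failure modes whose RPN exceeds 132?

RPN = Severity × Occurrence × Detection:
  Seal leakage: 5 × 1 × 3 = 15
  O-ring open circuit: 10 × 1 × 5 = 50
  Insufficient valve seat: 6 × 6 × 9 = 324
  Membrane seizure: 4 × 1 × 7 = 28
  Bolt torque stripping: 3 × 9 × 6 = 162
  Spline erosion: 2 × 4 × 8 = 64
  Shaft overheating: 8 × 6 × 6 = 288
RPN > 132: Insufficient valve seat (324), Bolt torque stripping (162), Shaft overheating (288).
Sum: 324 + 162 + 288 = 774.

774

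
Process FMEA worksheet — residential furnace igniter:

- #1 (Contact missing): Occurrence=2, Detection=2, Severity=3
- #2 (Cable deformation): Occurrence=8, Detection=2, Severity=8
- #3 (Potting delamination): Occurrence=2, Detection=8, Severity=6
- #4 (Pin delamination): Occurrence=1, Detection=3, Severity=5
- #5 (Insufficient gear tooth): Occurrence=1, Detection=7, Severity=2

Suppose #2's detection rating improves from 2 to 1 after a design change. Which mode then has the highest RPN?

#3

RPN = Severity × Occurrence × Detection:
  #1: 3 × 2 × 2 = 12
  #2: 8 × 8 × 2 = 128
  #3: 6 × 2 × 8 = 96
  #4: 5 × 1 × 3 = 15
  #5: 2 × 1 × 7 = 14
After action: #2 → 8 × 8 × 1 = 64.
Revised RPNs: #3=96, #2=64, #4=15, #5=14, #1=12.
Highest is now #3 (96).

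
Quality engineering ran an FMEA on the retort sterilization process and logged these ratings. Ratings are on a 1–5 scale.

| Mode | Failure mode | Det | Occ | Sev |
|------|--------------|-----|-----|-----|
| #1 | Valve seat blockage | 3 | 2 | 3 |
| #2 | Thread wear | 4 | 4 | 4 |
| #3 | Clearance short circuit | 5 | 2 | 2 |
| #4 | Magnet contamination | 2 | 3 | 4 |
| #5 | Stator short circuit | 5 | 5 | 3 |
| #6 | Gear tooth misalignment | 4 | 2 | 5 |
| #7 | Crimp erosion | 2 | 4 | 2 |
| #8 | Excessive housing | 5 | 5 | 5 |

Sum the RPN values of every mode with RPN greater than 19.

348

RPN = Severity × Occurrence × Detection:
  #1: 3 × 2 × 3 = 18
  #2: 4 × 4 × 4 = 64
  #3: 2 × 2 × 5 = 20
  #4: 4 × 3 × 2 = 24
  #5: 3 × 5 × 5 = 75
  #6: 5 × 2 × 4 = 40
  #7: 2 × 4 × 2 = 16
  #8: 5 × 5 × 5 = 125
RPN > 19: #2 (64), #3 (20), #4 (24), #5 (75), #6 (40), #8 (125).
Sum: 64 + 20 + 24 + 75 + 40 + 125 = 348.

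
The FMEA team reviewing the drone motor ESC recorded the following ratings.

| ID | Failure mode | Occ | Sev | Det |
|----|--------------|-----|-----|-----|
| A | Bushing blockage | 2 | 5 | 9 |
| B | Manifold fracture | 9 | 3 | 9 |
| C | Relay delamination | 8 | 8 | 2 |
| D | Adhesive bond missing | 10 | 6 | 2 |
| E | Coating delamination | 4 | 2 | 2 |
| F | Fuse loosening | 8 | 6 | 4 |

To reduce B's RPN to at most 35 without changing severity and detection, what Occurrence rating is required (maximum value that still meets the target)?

B: S=3, O=9, D=9 → current RPN = 243.
Fixed product = 27. Need 27 × O ≤ 35, so O ≤ 35/27 = 1.30.
Maximum integer Occurrence rating = 1 (gives RPN 27; O=2 would give 54 > 35).

1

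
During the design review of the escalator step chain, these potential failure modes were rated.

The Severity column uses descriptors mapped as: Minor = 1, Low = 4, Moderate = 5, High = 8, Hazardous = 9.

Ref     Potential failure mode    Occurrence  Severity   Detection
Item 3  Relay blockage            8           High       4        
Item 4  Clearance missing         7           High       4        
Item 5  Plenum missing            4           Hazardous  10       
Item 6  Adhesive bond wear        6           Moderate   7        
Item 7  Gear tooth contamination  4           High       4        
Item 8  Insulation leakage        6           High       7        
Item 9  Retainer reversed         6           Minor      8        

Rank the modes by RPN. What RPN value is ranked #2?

336

RPN = Severity × Occurrence × Detection:
  Item 3: 8 × 8 × 4 = 256
  Item 4: 8 × 7 × 4 = 224
  Item 5: 9 × 4 × 10 = 360
  Item 6: 5 × 6 × 7 = 210
  Item 7: 8 × 4 × 4 = 128
  Item 8: 8 × 6 × 7 = 336
  Item 9: 1 × 6 × 8 = 48
Sorted descending: 360, 336, 256, 224, 210, 128, 48.
The second-highest RPN is 336 (Item 8).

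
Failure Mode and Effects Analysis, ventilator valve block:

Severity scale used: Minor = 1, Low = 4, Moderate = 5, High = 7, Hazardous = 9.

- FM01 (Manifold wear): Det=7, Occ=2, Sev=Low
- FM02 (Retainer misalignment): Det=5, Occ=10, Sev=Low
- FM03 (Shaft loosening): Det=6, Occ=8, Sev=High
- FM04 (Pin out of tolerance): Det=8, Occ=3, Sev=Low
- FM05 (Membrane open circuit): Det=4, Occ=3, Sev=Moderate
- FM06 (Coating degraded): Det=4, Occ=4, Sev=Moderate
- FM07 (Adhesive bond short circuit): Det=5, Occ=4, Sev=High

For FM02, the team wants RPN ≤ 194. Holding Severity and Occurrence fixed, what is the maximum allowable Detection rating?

4

FM02: S=4, O=10, D=5 → current RPN = 200.
Fixed product = 40. Need 40 × D ≤ 194, so D ≤ 194/40 = 4.85.
Maximum integer Detection rating = 4 (gives RPN 160; D=5 would give 200 > 194).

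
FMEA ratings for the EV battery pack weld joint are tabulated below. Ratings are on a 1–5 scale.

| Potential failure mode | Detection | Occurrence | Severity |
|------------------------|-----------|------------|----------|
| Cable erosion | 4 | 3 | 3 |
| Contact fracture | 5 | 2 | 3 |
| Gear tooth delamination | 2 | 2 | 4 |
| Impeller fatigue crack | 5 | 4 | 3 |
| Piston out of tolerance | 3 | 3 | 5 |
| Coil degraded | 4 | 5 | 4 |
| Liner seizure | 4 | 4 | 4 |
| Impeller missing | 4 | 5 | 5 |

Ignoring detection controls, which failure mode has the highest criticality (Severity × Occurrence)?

Criticality = Severity × Occurrence:
  Cable erosion: 3 × 3 = 9
  Contact fracture: 3 × 2 = 6
  Gear tooth delamination: 4 × 2 = 8
  Impeller fatigue crack: 3 × 4 = 12
  Piston out of tolerance: 5 × 3 = 15
  Coil degraded: 4 × 5 = 20
  Liner seizure: 4 × 4 = 16
  Impeller missing: 5 × 5 = 25
Highest criticality is 25 → Impeller missing.

Impeller missing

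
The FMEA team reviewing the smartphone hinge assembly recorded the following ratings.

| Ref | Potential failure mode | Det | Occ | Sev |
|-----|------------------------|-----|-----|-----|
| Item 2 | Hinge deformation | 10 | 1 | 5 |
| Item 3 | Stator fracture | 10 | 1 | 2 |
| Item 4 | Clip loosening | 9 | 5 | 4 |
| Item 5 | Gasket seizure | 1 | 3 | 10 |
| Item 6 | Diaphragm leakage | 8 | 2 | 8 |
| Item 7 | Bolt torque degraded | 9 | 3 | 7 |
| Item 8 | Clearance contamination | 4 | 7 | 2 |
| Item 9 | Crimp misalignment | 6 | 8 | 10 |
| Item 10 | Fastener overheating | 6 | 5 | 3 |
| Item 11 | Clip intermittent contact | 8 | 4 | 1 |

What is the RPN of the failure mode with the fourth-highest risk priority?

128

RPN = Severity × Occurrence × Detection:
  Item 2: 5 × 1 × 10 = 50
  Item 3: 2 × 1 × 10 = 20
  Item 4: 4 × 5 × 9 = 180
  Item 5: 10 × 3 × 1 = 30
  Item 6: 8 × 2 × 8 = 128
  Item 7: 7 × 3 × 9 = 189
  Item 8: 2 × 7 × 4 = 56
  Item 9: 10 × 8 × 6 = 480
  Item 10: 3 × 5 × 6 = 90
  Item 11: 1 × 4 × 8 = 32
Sorted descending: 480, 189, 180, 128, 90, 56, 50, 32, 30, 20.
The fourth-highest RPN is 128 (Item 6).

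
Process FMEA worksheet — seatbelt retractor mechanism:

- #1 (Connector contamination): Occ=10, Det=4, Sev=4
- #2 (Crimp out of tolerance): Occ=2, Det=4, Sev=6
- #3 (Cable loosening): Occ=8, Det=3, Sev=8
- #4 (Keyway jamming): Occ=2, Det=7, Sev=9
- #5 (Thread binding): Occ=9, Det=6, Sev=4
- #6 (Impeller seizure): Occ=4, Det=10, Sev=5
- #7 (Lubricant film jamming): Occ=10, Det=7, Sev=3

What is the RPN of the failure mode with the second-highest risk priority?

210

RPN = Severity × Occurrence × Detection:
  #1: 4 × 10 × 4 = 160
  #2: 6 × 2 × 4 = 48
  #3: 8 × 8 × 3 = 192
  #4: 9 × 2 × 7 = 126
  #5: 4 × 9 × 6 = 216
  #6: 5 × 4 × 10 = 200
  #7: 3 × 10 × 7 = 210
Sorted descending: 216, 210, 200, 192, 160, 126, 48.
The second-highest RPN is 210 (#7).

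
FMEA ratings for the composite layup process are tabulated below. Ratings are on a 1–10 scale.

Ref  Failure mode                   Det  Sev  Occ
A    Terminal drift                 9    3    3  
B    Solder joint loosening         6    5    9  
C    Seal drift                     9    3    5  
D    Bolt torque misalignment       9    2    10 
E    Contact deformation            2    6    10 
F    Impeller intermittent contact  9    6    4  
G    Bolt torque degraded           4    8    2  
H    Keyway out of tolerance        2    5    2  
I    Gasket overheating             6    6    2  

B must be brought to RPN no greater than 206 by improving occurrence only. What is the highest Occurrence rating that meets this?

6

B: S=5, O=9, D=6 → current RPN = 270.
Fixed product = 30. Need 30 × O ≤ 206, so O ≤ 206/30 = 6.87.
Maximum integer Occurrence rating = 6 (gives RPN 180; O=7 would give 210 > 206).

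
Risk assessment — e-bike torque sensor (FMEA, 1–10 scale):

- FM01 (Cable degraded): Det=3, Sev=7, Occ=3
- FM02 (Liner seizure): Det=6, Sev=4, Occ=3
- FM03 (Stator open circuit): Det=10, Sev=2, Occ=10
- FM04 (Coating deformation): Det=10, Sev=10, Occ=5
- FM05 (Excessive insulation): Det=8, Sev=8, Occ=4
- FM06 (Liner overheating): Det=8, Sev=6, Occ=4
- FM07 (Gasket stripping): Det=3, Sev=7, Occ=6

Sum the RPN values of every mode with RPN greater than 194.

956

RPN = Severity × Occurrence × Detection:
  FM01: 7 × 3 × 3 = 63
  FM02: 4 × 3 × 6 = 72
  FM03: 2 × 10 × 10 = 200
  FM04: 10 × 5 × 10 = 500
  FM05: 8 × 4 × 8 = 256
  FM06: 6 × 4 × 8 = 192
  FM07: 7 × 6 × 3 = 126
RPN > 194: FM03 (200), FM04 (500), FM05 (256).
Sum: 200 + 500 + 256 = 956.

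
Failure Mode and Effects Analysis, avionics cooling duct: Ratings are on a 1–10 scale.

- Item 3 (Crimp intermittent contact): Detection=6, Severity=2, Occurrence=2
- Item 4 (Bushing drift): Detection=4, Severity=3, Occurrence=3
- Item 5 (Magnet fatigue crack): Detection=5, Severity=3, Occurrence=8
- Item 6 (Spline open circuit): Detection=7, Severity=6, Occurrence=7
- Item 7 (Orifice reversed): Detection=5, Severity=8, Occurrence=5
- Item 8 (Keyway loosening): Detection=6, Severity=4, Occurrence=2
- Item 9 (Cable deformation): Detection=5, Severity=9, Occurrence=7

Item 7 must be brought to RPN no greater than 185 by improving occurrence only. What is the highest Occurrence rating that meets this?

Item 7: S=8, O=5, D=5 → current RPN = 200.
Fixed product = 40. Need 40 × O ≤ 185, so O ≤ 185/40 = 4.62.
Maximum integer Occurrence rating = 4 (gives RPN 160; O=5 would give 200 > 185).

4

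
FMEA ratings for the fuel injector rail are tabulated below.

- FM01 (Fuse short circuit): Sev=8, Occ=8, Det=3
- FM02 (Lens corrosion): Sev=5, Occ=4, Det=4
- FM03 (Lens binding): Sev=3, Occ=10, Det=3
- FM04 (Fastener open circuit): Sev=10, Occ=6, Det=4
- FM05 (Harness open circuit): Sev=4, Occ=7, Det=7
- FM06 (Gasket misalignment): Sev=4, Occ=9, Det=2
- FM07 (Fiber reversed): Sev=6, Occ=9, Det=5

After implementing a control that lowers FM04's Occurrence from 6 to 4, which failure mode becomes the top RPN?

FM07

RPN = Severity × Occurrence × Detection:
  FM01: 8 × 8 × 3 = 192
  FM02: 5 × 4 × 4 = 80
  FM03: 3 × 10 × 3 = 90
  FM04: 10 × 6 × 4 = 240
  FM05: 4 × 7 × 7 = 196
  FM06: 4 × 9 × 2 = 72
  FM07: 6 × 9 × 5 = 270
After action: FM04 → 10 × 4 × 4 = 160.
Revised RPNs: FM07=270, FM05=196, FM01=192, FM04=160, FM03=90, FM02=80, FM06=72.
Highest is now FM07 (270).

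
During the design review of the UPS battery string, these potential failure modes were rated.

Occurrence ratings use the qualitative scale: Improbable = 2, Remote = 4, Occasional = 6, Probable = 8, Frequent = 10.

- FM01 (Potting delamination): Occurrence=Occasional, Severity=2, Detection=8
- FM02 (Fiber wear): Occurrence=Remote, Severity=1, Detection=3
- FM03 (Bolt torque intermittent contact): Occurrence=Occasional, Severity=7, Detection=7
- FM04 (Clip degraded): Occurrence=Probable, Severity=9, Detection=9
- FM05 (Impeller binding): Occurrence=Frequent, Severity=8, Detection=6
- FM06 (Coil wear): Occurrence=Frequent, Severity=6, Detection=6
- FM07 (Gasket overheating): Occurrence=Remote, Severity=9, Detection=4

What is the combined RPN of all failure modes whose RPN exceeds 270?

RPN = Severity × Occurrence × Detection:
  FM01: 2 × 6 × 8 = 96
  FM02: 1 × 4 × 3 = 12
  FM03: 7 × 6 × 7 = 294
  FM04: 9 × 8 × 9 = 648
  FM05: 8 × 10 × 6 = 480
  FM06: 6 × 10 × 6 = 360
  FM07: 9 × 4 × 4 = 144
RPN > 270: FM03 (294), FM04 (648), FM05 (480), FM06 (360).
Sum: 294 + 648 + 480 + 360 = 1782.

1782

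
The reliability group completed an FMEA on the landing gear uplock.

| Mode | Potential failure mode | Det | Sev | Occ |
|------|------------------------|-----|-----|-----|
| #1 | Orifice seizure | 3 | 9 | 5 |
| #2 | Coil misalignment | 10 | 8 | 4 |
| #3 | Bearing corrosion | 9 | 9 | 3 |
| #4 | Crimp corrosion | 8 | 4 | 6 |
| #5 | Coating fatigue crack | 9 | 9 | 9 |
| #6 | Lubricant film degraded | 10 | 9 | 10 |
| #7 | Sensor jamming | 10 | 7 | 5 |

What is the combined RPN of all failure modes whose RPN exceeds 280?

RPN = Severity × Occurrence × Detection:
  #1: 9 × 5 × 3 = 135
  #2: 8 × 4 × 10 = 320
  #3: 9 × 3 × 9 = 243
  #4: 4 × 6 × 8 = 192
  #5: 9 × 9 × 9 = 729
  #6: 9 × 10 × 10 = 900
  #7: 7 × 5 × 10 = 350
RPN > 280: #2 (320), #5 (729), #6 (900), #7 (350).
Sum: 320 + 729 + 900 + 350 = 2299.

2299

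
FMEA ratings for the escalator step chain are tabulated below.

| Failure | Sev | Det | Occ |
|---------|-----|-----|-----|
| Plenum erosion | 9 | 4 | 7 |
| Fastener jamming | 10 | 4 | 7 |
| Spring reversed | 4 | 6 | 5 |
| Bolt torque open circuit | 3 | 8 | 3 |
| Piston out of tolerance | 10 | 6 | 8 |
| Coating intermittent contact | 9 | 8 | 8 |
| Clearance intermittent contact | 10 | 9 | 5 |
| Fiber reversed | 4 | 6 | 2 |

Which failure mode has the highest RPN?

Coating intermittent contact

RPN = Severity × Occurrence × Detection:
  Plenum erosion: 9 × 7 × 4 = 252
  Fastener jamming: 10 × 7 × 4 = 280
  Spring reversed: 4 × 5 × 6 = 120
  Bolt torque open circuit: 3 × 3 × 8 = 72
  Piston out of tolerance: 10 × 8 × 6 = 480
  Coating intermittent contact: 9 × 8 × 8 = 576
  Clearance intermittent contact: 10 × 5 × 9 = 450
  Fiber reversed: 4 × 2 × 6 = 48
Highest RPN is 576 → Coating intermittent contact.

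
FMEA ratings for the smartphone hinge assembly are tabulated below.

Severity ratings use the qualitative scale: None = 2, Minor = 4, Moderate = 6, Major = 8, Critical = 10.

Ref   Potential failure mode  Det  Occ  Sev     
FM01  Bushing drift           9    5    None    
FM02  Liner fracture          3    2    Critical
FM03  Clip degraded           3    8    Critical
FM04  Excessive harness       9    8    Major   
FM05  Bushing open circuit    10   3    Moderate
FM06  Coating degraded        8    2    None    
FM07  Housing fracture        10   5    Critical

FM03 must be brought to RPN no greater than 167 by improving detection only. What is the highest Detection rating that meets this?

2

FM03: S=10, O=8, D=3 → current RPN = 240.
Fixed product = 80. Need 80 × D ≤ 167, so D ≤ 167/80 = 2.09.
Maximum integer Detection rating = 2 (gives RPN 160; D=3 would give 240 > 167).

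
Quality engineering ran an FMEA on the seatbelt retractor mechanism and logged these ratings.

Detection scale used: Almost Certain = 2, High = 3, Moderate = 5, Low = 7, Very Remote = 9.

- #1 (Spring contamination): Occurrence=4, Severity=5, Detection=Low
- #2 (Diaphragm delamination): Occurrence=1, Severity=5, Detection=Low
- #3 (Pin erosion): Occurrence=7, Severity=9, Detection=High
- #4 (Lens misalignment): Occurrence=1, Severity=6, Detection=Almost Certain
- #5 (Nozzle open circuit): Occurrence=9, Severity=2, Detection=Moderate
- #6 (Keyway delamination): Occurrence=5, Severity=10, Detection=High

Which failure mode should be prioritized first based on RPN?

RPN = Severity × Occurrence × Detection:
  #1: 5 × 4 × 7 = 140
  #2: 5 × 1 × 7 = 35
  #3: 9 × 7 × 3 = 189
  #4: 6 × 1 × 2 = 12
  #5: 2 × 9 × 5 = 90
  #6: 10 × 5 × 3 = 150
Highest RPN is 189 → #3.

#3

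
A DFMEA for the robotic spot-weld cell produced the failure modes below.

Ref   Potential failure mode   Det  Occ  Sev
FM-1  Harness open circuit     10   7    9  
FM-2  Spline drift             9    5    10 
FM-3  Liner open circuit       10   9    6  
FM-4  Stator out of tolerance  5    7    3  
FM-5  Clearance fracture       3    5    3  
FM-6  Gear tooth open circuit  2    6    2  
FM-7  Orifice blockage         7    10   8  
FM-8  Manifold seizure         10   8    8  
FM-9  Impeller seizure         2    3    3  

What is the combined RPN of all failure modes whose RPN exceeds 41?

2970

RPN = Severity × Occurrence × Detection:
  FM-1: 9 × 7 × 10 = 630
  FM-2: 10 × 5 × 9 = 450
  FM-3: 6 × 9 × 10 = 540
  FM-4: 3 × 7 × 5 = 105
  FM-5: 3 × 5 × 3 = 45
  FM-6: 2 × 6 × 2 = 24
  FM-7: 8 × 10 × 7 = 560
  FM-8: 8 × 8 × 10 = 640
  FM-9: 3 × 3 × 2 = 18
RPN > 41: FM-1 (630), FM-2 (450), FM-3 (540), FM-4 (105), FM-5 (45), FM-7 (560), FM-8 (640).
Sum: 630 + 450 + 540 + 105 + 45 + 560 + 640 = 2970.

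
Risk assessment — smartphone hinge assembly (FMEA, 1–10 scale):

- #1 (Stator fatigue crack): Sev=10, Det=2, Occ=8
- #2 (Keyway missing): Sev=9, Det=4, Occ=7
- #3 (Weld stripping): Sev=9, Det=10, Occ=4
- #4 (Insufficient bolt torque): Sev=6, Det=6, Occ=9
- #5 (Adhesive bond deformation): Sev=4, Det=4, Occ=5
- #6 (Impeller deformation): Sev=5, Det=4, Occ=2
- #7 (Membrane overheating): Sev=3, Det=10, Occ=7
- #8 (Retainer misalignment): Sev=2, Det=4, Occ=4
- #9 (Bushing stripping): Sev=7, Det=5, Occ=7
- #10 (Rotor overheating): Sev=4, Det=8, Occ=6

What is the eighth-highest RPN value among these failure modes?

80

RPN = Severity × Occurrence × Detection:
  #1: 10 × 8 × 2 = 160
  #2: 9 × 7 × 4 = 252
  #3: 9 × 4 × 10 = 360
  #4: 6 × 9 × 6 = 324
  #5: 4 × 5 × 4 = 80
  #6: 5 × 2 × 4 = 40
  #7: 3 × 7 × 10 = 210
  #8: 2 × 4 × 4 = 32
  #9: 7 × 7 × 5 = 245
  #10: 4 × 6 × 8 = 192
Sorted descending: 360, 324, 252, 245, 210, 192, 160, 80, 40, 32.
The eighth-highest RPN is 80 (#5).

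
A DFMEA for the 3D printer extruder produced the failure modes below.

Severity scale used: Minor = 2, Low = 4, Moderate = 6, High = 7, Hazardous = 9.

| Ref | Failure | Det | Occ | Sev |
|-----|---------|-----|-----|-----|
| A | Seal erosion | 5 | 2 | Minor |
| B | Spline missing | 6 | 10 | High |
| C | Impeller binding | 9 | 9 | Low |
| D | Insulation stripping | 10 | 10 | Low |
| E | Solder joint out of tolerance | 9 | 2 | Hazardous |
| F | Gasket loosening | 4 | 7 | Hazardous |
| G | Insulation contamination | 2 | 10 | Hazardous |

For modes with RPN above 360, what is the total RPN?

RPN = Severity × Occurrence × Detection:
  A: 2 × 2 × 5 = 20
  B: 7 × 10 × 6 = 420
  C: 4 × 9 × 9 = 324
  D: 4 × 10 × 10 = 400
  E: 9 × 2 × 9 = 162
  F: 9 × 7 × 4 = 252
  G: 9 × 10 × 2 = 180
RPN > 360: B (420), D (400).
Sum: 420 + 400 = 820.

820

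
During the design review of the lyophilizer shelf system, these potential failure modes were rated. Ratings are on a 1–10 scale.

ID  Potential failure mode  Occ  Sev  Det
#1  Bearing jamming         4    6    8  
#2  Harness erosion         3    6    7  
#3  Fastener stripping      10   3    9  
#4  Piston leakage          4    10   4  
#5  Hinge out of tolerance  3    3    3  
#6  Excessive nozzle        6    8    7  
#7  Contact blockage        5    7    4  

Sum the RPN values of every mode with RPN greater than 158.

RPN = Severity × Occurrence × Detection:
  #1: 6 × 4 × 8 = 192
  #2: 6 × 3 × 7 = 126
  #3: 3 × 10 × 9 = 270
  #4: 10 × 4 × 4 = 160
  #5: 3 × 3 × 3 = 27
  #6: 8 × 6 × 7 = 336
  #7: 7 × 5 × 4 = 140
RPN > 158: #1 (192), #3 (270), #4 (160), #6 (336).
Sum: 192 + 270 + 160 + 336 = 958.

958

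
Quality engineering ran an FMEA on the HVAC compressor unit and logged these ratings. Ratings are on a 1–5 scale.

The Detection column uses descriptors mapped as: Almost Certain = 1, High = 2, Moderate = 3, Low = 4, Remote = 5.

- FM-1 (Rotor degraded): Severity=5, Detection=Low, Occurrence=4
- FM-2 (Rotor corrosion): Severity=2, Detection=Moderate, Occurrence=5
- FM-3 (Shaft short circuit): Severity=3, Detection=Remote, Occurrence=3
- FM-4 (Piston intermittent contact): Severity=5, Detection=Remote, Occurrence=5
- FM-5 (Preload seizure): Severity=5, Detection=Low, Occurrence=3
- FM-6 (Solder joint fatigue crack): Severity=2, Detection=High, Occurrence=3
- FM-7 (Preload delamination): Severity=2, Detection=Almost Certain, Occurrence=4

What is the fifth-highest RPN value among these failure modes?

30

RPN = Severity × Occurrence × Detection:
  FM-1: 5 × 4 × 4 = 80
  FM-2: 2 × 5 × 3 = 30
  FM-3: 3 × 3 × 5 = 45
  FM-4: 5 × 5 × 5 = 125
  FM-5: 5 × 3 × 4 = 60
  FM-6: 2 × 3 × 2 = 12
  FM-7: 2 × 4 × 1 = 8
Sorted descending: 125, 80, 60, 45, 30, 12, 8.
The fifth-highest RPN is 30 (FM-2).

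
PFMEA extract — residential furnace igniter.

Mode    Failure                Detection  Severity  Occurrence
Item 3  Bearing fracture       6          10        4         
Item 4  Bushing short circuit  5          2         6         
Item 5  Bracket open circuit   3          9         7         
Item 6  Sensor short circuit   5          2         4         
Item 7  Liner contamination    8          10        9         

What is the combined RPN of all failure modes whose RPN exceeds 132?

RPN = Severity × Occurrence × Detection:
  Item 3: 10 × 4 × 6 = 240
  Item 4: 2 × 6 × 5 = 60
  Item 5: 9 × 7 × 3 = 189
  Item 6: 2 × 4 × 5 = 40
  Item 7: 10 × 9 × 8 = 720
RPN > 132: Item 3 (240), Item 5 (189), Item 7 (720).
Sum: 240 + 189 + 720 = 1149.

1149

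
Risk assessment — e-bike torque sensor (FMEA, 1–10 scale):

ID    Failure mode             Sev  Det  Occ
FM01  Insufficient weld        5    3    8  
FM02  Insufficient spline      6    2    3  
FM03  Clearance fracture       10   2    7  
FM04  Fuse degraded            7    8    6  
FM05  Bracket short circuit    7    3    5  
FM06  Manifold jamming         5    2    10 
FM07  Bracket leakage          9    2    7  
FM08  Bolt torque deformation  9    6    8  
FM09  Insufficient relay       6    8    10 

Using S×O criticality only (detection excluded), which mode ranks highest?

Criticality = Severity × Occurrence:
  FM01: 5 × 8 = 40
  FM02: 6 × 3 = 18
  FM03: 10 × 7 = 70
  FM04: 7 × 6 = 42
  FM05: 7 × 5 = 35
  FM06: 5 × 10 = 50
  FM07: 9 × 7 = 63
  FM08: 9 × 8 = 72
  FM09: 6 × 10 = 60
Highest criticality is 72 → FM08.

FM08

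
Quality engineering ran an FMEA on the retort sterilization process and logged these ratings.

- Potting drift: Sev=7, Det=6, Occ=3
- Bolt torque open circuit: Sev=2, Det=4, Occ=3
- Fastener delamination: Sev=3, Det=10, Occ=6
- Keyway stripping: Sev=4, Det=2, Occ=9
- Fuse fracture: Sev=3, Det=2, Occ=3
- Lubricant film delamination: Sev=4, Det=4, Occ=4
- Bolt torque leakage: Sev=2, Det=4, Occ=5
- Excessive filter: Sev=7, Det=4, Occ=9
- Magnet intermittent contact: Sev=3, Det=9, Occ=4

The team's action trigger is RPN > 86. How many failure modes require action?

RPN = Severity × Occurrence × Detection:
  Potting drift: 7 × 3 × 6 = 126
  Bolt torque open circuit: 2 × 3 × 4 = 24
  Fastener delamination: 3 × 6 × 10 = 180
  Keyway stripping: 4 × 9 × 2 = 72
  Fuse fracture: 3 × 3 × 2 = 18
  Lubricant film delamination: 4 × 4 × 4 = 64
  Bolt torque leakage: 2 × 5 × 4 = 40
  Excessive filter: 7 × 9 × 4 = 252
  Magnet intermittent contact: 3 × 4 × 9 = 108
Modes with RPN > 86: Potting drift (126), Fastener delamination (180), Excessive filter (252), Magnet intermittent contact (108) → 4.

4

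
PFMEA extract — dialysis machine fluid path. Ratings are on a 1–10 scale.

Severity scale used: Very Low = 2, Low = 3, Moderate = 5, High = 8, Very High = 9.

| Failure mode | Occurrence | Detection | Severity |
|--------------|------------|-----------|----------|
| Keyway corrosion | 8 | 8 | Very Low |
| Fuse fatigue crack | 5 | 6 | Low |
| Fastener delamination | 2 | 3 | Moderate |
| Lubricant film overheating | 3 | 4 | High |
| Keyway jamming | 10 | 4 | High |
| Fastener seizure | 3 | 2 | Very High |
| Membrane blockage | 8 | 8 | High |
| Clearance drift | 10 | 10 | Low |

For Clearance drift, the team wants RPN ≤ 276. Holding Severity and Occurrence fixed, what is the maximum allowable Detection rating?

9

Clearance drift: S=3, O=10, D=10 → current RPN = 300.
Fixed product = 30. Need 30 × D ≤ 276, so D ≤ 276/30 = 9.20.
Maximum integer Detection rating = 9 (gives RPN 270; D=10 would give 300 > 276).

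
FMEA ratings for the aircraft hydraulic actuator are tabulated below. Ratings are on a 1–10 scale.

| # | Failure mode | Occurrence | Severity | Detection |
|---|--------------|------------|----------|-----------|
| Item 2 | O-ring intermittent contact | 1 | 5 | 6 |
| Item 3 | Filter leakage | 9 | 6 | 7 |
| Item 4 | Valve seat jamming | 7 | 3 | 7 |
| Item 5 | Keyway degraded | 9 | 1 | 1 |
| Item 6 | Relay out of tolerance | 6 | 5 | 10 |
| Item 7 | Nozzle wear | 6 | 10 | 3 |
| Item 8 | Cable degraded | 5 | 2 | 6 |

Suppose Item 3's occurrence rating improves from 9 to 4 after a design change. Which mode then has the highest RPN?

Item 6

RPN = Severity × Occurrence × Detection:
  Item 2: 5 × 1 × 6 = 30
  Item 3: 6 × 9 × 7 = 378
  Item 4: 3 × 7 × 7 = 147
  Item 5: 1 × 9 × 1 = 9
  Item 6: 5 × 6 × 10 = 300
  Item 7: 10 × 6 × 3 = 180
  Item 8: 2 × 5 × 6 = 60
After action: Item 3 → 6 × 4 × 7 = 168.
Revised RPNs: Item 6=300, Item 7=180, Item 3=168, Item 4=147, Item 8=60, Item 2=30, Item 5=9.
Highest is now Item 6 (300).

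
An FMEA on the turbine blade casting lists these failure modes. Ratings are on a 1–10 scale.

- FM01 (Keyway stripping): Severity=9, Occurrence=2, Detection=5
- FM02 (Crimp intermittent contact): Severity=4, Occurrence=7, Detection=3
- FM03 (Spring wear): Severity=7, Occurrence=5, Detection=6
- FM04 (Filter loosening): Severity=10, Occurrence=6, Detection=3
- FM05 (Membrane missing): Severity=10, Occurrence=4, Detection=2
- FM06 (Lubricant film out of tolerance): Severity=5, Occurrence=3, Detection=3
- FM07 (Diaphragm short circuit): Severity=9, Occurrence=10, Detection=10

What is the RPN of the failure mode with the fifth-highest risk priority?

84

RPN = Severity × Occurrence × Detection:
  FM01: 9 × 2 × 5 = 90
  FM02: 4 × 7 × 3 = 84
  FM03: 7 × 5 × 6 = 210
  FM04: 10 × 6 × 3 = 180
  FM05: 10 × 4 × 2 = 80
  FM06: 5 × 3 × 3 = 45
  FM07: 9 × 10 × 10 = 900
Sorted descending: 900, 210, 180, 90, 84, 80, 45.
The fifth-highest RPN is 84 (FM02).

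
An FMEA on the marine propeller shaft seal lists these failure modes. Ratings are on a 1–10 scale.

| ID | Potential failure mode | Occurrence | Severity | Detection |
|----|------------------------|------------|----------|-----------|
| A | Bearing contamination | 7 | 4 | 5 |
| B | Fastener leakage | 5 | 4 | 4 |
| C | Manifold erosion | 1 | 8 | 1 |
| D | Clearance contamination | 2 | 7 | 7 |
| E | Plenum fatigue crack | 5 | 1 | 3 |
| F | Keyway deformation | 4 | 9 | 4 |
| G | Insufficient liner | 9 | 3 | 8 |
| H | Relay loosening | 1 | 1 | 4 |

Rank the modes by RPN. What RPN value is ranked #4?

98

RPN = Severity × Occurrence × Detection:
  A: 4 × 7 × 5 = 140
  B: 4 × 5 × 4 = 80
  C: 8 × 1 × 1 = 8
  D: 7 × 2 × 7 = 98
  E: 1 × 5 × 3 = 15
  F: 9 × 4 × 4 = 144
  G: 3 × 9 × 8 = 216
  H: 1 × 1 × 4 = 4
Sorted descending: 216, 144, 140, 98, 80, 15, 8, 4.
The fourth-highest RPN is 98 (D).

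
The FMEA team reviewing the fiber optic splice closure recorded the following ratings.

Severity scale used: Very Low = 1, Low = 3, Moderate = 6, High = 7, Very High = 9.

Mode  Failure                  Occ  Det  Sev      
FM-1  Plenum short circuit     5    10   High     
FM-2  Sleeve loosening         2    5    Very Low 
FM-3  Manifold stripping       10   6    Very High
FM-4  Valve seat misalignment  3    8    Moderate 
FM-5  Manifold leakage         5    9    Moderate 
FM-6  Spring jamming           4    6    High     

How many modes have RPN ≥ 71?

RPN = Severity × Occurrence × Detection:
  FM-1: 7 × 5 × 10 = 350
  FM-2: 1 × 2 × 5 = 10
  FM-3: 9 × 10 × 6 = 540
  FM-4: 6 × 3 × 8 = 144
  FM-5: 6 × 5 × 9 = 270
  FM-6: 7 × 4 × 6 = 168
Modes with RPN ≥ 71: FM-1 (350), FM-3 (540), FM-4 (144), FM-5 (270), FM-6 (168) → 5.

5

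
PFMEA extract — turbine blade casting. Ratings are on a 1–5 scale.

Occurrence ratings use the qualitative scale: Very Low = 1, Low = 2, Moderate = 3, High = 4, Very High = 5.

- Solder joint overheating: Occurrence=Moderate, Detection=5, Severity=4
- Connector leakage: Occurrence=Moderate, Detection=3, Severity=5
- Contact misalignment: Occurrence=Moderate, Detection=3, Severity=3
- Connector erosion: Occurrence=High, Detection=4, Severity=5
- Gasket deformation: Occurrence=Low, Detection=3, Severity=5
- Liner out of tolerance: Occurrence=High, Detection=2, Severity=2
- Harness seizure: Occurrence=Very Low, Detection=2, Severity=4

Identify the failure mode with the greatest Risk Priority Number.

RPN = Severity × Occurrence × Detection:
  Solder joint overheating: 4 × 3 × 5 = 60
  Connector leakage: 5 × 3 × 3 = 45
  Contact misalignment: 3 × 3 × 3 = 27
  Connector erosion: 5 × 4 × 4 = 80
  Gasket deformation: 5 × 2 × 3 = 30
  Liner out of tolerance: 2 × 4 × 2 = 16
  Harness seizure: 4 × 1 × 2 = 8
Highest RPN is 80 → Connector erosion.

Connector erosion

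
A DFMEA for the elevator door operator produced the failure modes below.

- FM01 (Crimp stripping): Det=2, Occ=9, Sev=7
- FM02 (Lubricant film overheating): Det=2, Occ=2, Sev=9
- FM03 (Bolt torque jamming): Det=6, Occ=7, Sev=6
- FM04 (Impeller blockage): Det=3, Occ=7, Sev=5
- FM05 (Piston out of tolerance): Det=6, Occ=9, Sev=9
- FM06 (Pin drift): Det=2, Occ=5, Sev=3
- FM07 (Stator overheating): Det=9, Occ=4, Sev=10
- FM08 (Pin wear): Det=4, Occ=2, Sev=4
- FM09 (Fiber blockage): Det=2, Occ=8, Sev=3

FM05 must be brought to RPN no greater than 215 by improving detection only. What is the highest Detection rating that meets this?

FM05: S=9, O=9, D=6 → current RPN = 486.
Fixed product = 81. Need 81 × D ≤ 215, so D ≤ 215/81 = 2.65.
Maximum integer Detection rating = 2 (gives RPN 162; D=3 would give 243 > 215).

2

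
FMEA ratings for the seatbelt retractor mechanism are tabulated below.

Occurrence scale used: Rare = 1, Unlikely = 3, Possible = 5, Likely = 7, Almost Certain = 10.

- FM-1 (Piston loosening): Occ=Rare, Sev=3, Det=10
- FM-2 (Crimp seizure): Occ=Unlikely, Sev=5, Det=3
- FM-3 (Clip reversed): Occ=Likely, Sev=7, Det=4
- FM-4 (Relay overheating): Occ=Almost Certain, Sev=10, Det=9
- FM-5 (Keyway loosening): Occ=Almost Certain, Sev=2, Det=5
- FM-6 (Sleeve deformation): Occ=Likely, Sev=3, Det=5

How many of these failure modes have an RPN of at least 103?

RPN = Severity × Occurrence × Detection:
  FM-1: 3 × 1 × 10 = 30
  FM-2: 5 × 3 × 3 = 45
  FM-3: 7 × 7 × 4 = 196
  FM-4: 10 × 10 × 9 = 900
  FM-5: 2 × 10 × 5 = 100
  FM-6: 3 × 7 × 5 = 105
Modes with RPN ≥ 103: FM-3 (196), FM-4 (900), FM-6 (105) → 3.

3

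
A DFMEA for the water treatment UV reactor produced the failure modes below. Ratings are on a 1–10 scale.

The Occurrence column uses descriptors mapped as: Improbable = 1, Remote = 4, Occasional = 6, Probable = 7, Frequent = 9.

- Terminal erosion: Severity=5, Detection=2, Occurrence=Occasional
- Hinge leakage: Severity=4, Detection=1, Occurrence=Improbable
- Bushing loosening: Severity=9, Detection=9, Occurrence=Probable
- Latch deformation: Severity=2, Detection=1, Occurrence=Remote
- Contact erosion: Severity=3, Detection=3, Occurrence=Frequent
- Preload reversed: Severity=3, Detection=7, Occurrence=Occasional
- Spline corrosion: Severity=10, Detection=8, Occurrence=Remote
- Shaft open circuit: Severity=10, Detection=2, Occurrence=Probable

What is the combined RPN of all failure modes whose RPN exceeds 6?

RPN = Severity × Occurrence × Detection:
  Terminal erosion: 5 × 6 × 2 = 60
  Hinge leakage: 4 × 1 × 1 = 4
  Bushing loosening: 9 × 7 × 9 = 567
  Latch deformation: 2 × 4 × 1 = 8
  Contact erosion: 3 × 9 × 3 = 81
  Preload reversed: 3 × 6 × 7 = 126
  Spline corrosion: 10 × 4 × 8 = 320
  Shaft open circuit: 10 × 7 × 2 = 140
RPN > 6: Terminal erosion (60), Bushing loosening (567), Latch deformation (8), Contact erosion (81), Preload reversed (126), Spline corrosion (320), Shaft open circuit (140).
Sum: 60 + 567 + 8 + 81 + 126 + 320 + 140 = 1302.

1302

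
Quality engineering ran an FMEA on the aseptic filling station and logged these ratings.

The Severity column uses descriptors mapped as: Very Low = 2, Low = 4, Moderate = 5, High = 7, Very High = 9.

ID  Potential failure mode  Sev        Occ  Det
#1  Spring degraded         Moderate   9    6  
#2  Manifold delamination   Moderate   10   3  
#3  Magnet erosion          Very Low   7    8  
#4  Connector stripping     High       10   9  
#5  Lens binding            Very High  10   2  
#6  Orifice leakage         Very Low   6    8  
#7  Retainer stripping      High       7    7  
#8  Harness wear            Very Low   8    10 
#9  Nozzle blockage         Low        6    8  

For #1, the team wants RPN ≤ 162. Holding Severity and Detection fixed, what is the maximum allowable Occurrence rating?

#1: S=5, O=9, D=6 → current RPN = 270.
Fixed product = 30. Need 30 × O ≤ 162, so O ≤ 162/30 = 5.40.
Maximum integer Occurrence rating = 5 (gives RPN 150; O=6 would give 180 > 162).

5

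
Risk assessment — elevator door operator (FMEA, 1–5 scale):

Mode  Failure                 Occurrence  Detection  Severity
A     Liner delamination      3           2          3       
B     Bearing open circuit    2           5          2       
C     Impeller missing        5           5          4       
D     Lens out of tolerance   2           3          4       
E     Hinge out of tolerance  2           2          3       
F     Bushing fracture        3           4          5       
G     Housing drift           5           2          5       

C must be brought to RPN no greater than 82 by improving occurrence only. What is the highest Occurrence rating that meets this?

4

C: S=4, O=5, D=5 → current RPN = 100.
Fixed product = 20. Need 20 × O ≤ 82, so O ≤ 82/20 = 4.10.
Maximum integer Occurrence rating = 4 (gives RPN 80; O=5 would give 100 > 82).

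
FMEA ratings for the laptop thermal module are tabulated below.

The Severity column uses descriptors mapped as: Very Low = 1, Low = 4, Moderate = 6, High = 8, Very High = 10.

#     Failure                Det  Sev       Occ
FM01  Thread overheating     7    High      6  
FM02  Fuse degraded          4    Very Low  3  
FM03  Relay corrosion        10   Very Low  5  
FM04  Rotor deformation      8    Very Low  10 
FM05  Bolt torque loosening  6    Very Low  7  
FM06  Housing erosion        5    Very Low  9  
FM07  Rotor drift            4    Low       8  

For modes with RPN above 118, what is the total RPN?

464

RPN = Severity × Occurrence × Detection:
  FM01: 8 × 6 × 7 = 336
  FM02: 1 × 3 × 4 = 12
  FM03: 1 × 5 × 10 = 50
  FM04: 1 × 10 × 8 = 80
  FM05: 1 × 7 × 6 = 42
  FM06: 1 × 9 × 5 = 45
  FM07: 4 × 8 × 4 = 128
RPN > 118: FM01 (336), FM07 (128).
Sum: 336 + 128 = 464.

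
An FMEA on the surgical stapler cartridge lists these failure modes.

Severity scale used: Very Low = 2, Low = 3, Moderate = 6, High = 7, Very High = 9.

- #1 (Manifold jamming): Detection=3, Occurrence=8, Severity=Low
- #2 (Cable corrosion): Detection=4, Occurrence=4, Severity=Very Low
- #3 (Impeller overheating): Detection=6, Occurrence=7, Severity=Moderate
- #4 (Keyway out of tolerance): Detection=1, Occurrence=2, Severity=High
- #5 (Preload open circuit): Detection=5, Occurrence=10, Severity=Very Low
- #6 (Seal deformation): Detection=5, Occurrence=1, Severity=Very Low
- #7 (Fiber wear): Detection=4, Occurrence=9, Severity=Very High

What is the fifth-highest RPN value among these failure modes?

32

RPN = Severity × Occurrence × Detection:
  #1: 3 × 8 × 3 = 72
  #2: 2 × 4 × 4 = 32
  #3: 6 × 7 × 6 = 252
  #4: 7 × 2 × 1 = 14
  #5: 2 × 10 × 5 = 100
  #6: 2 × 1 × 5 = 10
  #7: 9 × 9 × 4 = 324
Sorted descending: 324, 252, 100, 72, 32, 14, 10.
The fifth-highest RPN is 32 (#2).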